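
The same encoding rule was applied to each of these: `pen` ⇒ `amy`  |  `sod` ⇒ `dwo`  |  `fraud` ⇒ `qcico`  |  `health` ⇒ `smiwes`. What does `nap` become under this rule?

The shift depends on letter class: consonant p→a is +11, but vowel e→m is +8. Two shifts are in play — +8 for a/e/i/o/u, +11 for every other letter.
Applying it to nap: n(cons)+11=y, a(vowel)+8=i, p(cons)+11=a.

yia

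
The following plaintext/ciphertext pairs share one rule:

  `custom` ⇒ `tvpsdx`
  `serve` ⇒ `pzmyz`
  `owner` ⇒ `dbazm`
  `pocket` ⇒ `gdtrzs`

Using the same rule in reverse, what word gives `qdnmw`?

c(2)→t(19) and u(20)→v(21) fit y≡3x+13 (mod 26); the inverse of 3 mod 26 is 9. This is an affine cipher: with a=0,…,z=25, each position x becomes (3x+13) mod 26.
Decoding qdnmw: q(16)→9·(16−13)≡1=b; d(3)→9·(3−13)≡14=o; n(13)→9·(13−13)≡0=a; m(12)→9·(12−13)≡17=r; w(22)→9·(22−13)≡3=d (all mod 26).

board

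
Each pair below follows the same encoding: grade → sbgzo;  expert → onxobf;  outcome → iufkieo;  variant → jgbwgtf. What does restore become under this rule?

boqfibo

Each letter's alphabet position (a=0..z=25) is mapped through 15·x+6 mod 26 — an affine cipher.
For restore: r(17)→15·17+6≡1=b; e(4)→15·4+6≡14=o; s(18)→15·18+6≡16=q; t(19)→15·19+6≡5=f; o(14)→15·14+6≡8=i; r(17)→15·17+6≡1=b; e(4)→15·4+6≡14=o (all mod 26).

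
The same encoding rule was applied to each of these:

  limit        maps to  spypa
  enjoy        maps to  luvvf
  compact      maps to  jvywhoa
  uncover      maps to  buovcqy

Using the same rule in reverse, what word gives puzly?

inner

It's a Vigenère-style cipher with numeric key [7,7,12]: position i shifts by key[i mod 3].
Decoding puzly: p−7=i, u−7=n, z−12=n, l−7=e, y−7=r.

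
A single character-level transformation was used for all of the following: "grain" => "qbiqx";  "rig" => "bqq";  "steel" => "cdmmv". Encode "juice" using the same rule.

tcqmm

The shift depends on letter class: consonant g→q is +10, but vowel a→i is +8. Vowels shift forward by 8 and consonants shift forward by 10.
For juice: j(cons)+10=t, u(vowel)+8=c, i(vowel)+8=q, c(cons)+10=m, e(vowel)+8=m.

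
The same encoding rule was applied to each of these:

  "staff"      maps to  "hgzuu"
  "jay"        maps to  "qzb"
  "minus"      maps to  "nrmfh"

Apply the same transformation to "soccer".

hlxxvi

Each letter is replaced by its mirror in the alphabet: a↔z, b↔y, c↔x, and so on (the Atbash cipher).
On soccer: s↔h, o↔l, c↔x, c↔x, e↔v, r↔i.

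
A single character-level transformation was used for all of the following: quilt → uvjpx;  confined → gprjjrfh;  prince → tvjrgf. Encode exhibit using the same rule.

fbljfjx

Vowels shift forward by 1 and consonants shift forward by 4.
Applying it to exhibit: e(vowel)+1=f, x(cons)+4=b, h(cons)+4=l, i(vowel)+1=j, b(cons)+4=f, i(vowel)+1=j, t(cons)+4=x.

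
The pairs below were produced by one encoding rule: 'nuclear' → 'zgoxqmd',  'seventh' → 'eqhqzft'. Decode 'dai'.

row

Compare letters: n→z is +12, u→g is +12, c→o is +12 — a constant shift. Every letter moves 12 places later in the alphabet, wrapping around z→a.
Undoing it on dai: d−12=r, a−12=o, i−12=w.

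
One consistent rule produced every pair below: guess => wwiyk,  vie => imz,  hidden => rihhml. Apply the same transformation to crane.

Read the word backwards and shift each letter +4.
For crane: reverse → enarc; then shift: e+4=i, n+4=r, a+4=e, r+4=v, c+4=g.

irevg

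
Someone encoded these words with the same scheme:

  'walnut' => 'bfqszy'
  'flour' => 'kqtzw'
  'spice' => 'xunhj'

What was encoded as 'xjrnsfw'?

seminar

Compare letters: w→b is +5, a→f is +5, l→q is +5 — a constant shift. Every letter moves 5 places later in the alphabet, wrapping around z→a.
Undoing it on xjrnsfw: x−5=s, j−5=e, r−5=m, n−5=i, s−5=n, f−5=a, w−5=r.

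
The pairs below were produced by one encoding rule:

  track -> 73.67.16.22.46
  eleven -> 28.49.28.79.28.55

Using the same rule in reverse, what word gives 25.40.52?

dim

Each letter becomes 3×(its alphabet position, a=1..z=26) + 13.
Decoding 25.40.52: 25→(25−13)÷3=4=d, 40→(40−13)÷3=9=i, 52→(52−13)÷3=13=m.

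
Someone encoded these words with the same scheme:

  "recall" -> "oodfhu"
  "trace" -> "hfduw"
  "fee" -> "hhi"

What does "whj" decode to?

The output letters match the input read backwards, each shifted +3: recall reversed is llacer. Read the word backwards and shift each letter +3.
Decoding whj: shift back: w−3=t, h−3=e, j−3=g → teg; then reverse → get.

get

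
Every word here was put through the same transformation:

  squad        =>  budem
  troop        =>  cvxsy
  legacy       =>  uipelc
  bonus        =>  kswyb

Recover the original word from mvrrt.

drink

Shifts by position in squad: pos 0: s→b (+9), pos 1: q→u (+4), pos 2: u→d (+9), pos 3: a→e (+4) — repeating every 2. The shifts repeat in a cycle of length 2: positions 0,1,… shift by +9, +4, then the pattern repeats.
Reversing it on mvrrt: m−9=d, v−4=r, r−9=i, r−4=n, t−9=k.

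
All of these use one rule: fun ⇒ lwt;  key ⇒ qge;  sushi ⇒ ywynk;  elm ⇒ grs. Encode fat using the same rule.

lcz

The shift depends on letter class: consonant f→l is +6, but vowel u→w is +2. Two shifts are in play — +2 for a/e/i/o/u, +6 for every other letter.
On fat: f(cons)+6=l, a(vowel)+2=c, t(cons)+6=z.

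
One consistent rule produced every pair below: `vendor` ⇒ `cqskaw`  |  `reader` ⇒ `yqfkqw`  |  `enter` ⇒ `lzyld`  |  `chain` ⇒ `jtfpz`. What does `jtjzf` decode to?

chest

Shifts by position in vendor: pos 0: v→c (+7), pos 1: e→q (+12), pos 2: n→s (+5), pos 3: d→k (+7), pos 4: o→a (+12), pos 5: r→w (+5) — repeating every 3. It's a Vigenère-style cipher with numeric key [7,12,5]: position i shifts by key[i mod 3].
Decoding jtjzf: j−7=c, t−12=h, j−5=e, z−7=s, f−12=t.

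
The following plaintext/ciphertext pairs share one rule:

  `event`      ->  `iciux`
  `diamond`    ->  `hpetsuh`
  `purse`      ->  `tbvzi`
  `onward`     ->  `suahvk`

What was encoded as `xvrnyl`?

A repeating key of period 2 is used — shifts +4, +7 over and over.
Undoing it on xvrnyl: x−4=t, v−7=o, r−4=n, n−7=g, y−4=u, l−7=e.

tongue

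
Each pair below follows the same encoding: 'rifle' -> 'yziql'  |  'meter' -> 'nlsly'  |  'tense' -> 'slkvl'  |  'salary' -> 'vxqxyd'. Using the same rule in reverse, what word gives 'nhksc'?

month

r(17)→y(24) and i(8)→z(25) fit y≡23x+23 (mod 26); the inverse of 23 mod 26 is 17. Treating letters as 0–25, the rule is x ↦ 23x + 23 (mod 26).
Decoding nhksc: n(13)→17·(13−23)≡12=m; h(7)→17·(7−23)≡14=o; k(10)→17·(10−23)≡13=n; s(18)→17·(18−23)≡19=t; c(2)→17·(2−23)≡7=h (all mod 26).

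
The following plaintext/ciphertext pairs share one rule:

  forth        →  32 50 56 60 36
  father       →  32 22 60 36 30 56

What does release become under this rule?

56 30 44 30 22 58 30

f(#6)→32 and o(#15)→50: differences scale by 2, so n = 2·pos + 20. Each letter becomes 2×(its alphabet position, a=1..z=26) + 20.
Applying it to release: r=18→56, e=5→30, l=12→44, e=5→30, a=1→22, s=19→58, e=5→30.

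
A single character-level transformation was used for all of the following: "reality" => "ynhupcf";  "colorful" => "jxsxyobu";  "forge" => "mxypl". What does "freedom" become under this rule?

Shifts by position in reality: pos 0: r→y (+7), pos 1: e→n (+9), pos 2: a→h (+7), pos 3: l→u (+9) — repeating every 2. A repeating key of period 2 is used — shifts +7, +9 over and over.
For freedom: f+7=m, r+9=a, e+7=l, e+9=n, d+7=k, o+9=x, m+7=t.

malnkxt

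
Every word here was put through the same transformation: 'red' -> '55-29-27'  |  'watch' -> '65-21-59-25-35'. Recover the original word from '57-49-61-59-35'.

r(#18)→55 and e(#5)→29: differences scale by 2, so n = 2·pos + 19. With a=1..z=26, the number is 2·pos + 19.
Decoding 57-49-61-59-35: 57→(57−19)÷2=19=s, 49→(49−19)÷2=15=o, 61→(61−19)÷2=21=u, 59→(59−19)÷2=20=t, 35→(35−19)÷2=8=h.

south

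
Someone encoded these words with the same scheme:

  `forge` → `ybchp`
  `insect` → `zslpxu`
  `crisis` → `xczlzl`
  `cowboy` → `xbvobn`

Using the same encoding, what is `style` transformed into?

lunap

f(5)→y(24) and o(14)→b(1) fit y≡9x+5 (mod 26); the inverse of 9 mod 26 is 3. Treating letters as 0–25, the rule is x ↦ 9x + 5 (mod 26).
On style: s(18)→9·18+5≡11=l; t(19)→9·19+5≡20=u; y(24)→9·24+5≡13=n; l(11)→9·11+5≡0=a; e(4)→9·4+5≡15=p (all mod 26).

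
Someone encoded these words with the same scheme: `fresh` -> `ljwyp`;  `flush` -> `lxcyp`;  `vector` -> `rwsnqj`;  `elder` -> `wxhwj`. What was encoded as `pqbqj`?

f(5)→l(11) and r(17)→j(9) fit y≡15x+14 (mod 26); the inverse of 15 mod 26 is 7. Treating letters as 0–25, the rule is x ↦ 15x + 14 (mod 26).
Undoing it on pqbqj: p(15)→7·(15−14)≡7=h; q(16)→7·(16−14)≡14=o; b(1)→7·(1−14)≡13=n; q(16)→7·(16−14)≡14=o; j(9)→7·(9−14)≡17=r (all mod 26).

honor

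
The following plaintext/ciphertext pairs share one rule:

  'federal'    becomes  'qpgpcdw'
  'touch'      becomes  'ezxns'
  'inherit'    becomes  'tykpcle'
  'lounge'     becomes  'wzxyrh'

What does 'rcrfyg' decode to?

Shifts by position in federal: pos 0: f→q (+11), pos 1: e→p (+11), pos 2: d→g (+3), pos 3: e→p (+11), pos 4: r→c (+11), pos 5: a→d (+3) — repeating every 3. It's a Vigenère-style cipher with numeric key [11,11,3]: position i shifts by key[i mod 3].
Decoding rcrfyg: r−11=g, c−11=r, r−3=o, f−11=u, y−11=n, g−3=d.

ground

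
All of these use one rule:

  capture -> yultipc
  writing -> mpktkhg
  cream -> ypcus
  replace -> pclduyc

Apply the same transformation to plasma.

c(2)→y(24) and a(0)→u(20) fit y≡15x+20 (mod 26); the inverse of 15 mod 26 is 7. Treating letters as 0–25, the rule is x ↦ 15x + 20 (mod 26).
On plasma: p(15)→15·15+20≡11=l; l(11)→15·11+20≡3=d; a(0)→15·0+20≡20=u; s(18)→15·18+20≡4=e; m(12)→15·12+20≡18=s; a(0)→15·0+20≡20=u (all mod 26).

lduesu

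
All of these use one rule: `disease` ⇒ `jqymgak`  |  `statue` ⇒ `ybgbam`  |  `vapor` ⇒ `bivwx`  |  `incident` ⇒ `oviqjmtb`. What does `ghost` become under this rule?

mpuaz

Shifts by position in disease: pos 0: d→j (+6), pos 1: i→q (+8), pos 2: s→y (+6), pos 3: e→m (+8) — repeating every 2. It's a Vigenère-style cipher with numeric key [6,8]: position i shifts by key[i mod 2].
On ghost: g+6=m, h+8=p, o+6=u, s+8=a, t+6=z.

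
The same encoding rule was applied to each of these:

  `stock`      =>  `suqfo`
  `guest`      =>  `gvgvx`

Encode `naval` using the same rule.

In stock: s→s is +0, t→u is +1, o→q is +2, c→f is +3 — the shift increases by 1 each position. Letter i (0-indexed) is shifted by i+0, so successive shifts are 0, 1, 2, ….
On naval: n+0=n, a+1=b, v+2=x, a+3=d, l+4=p.

nbxdp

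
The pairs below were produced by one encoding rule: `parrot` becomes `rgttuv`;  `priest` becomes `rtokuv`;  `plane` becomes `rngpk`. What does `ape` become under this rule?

Vowels shift forward by 6 and consonants shift forward by 2.
Applying it to ape: a(vowel)+6=g, p(cons)+2=r, e(vowel)+6=k.

grk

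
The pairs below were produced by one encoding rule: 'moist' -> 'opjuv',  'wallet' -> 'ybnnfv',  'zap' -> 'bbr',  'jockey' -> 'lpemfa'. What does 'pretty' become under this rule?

rtfvva

The shift depends on letter class: consonant m→o is +2, but vowel o→p is +1. The rule splits by letter class: vowels +1, consonants +2.
For pretty: p(cons)+2=r, r(cons)+2=t, e(vowel)+1=f, t(cons)+2=v, t(cons)+2=v, y(cons)+2=a.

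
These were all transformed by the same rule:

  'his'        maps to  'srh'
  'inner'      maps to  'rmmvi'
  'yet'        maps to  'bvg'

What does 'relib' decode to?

This is the alphabet-reversal cipher (Atbash): a becomes z, b becomes y, etc.
Undoing it on relib: r↔i, e↔v, l↔o, i↔r, b↔y.

ivory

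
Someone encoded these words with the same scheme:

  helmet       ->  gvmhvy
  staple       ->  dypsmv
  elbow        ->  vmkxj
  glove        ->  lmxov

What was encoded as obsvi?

h(7)→g(6) and e(4)→v(21) fit y≡21x+15 (mod 26); the inverse of 21 mod 26 is 5. Treating letters as 0–25, the rule is x ↦ 21x + 15 (mod 26).
Reversing it on obsvi: o(14)→5·(14−15)≡21=v; b(1)→5·(1−15)≡8=i; s(18)→5·(18−15)≡15=p; v(21)→5·(21−15)≡4=e; i(8)→5·(8−15)≡17=r (all mod 26).

viper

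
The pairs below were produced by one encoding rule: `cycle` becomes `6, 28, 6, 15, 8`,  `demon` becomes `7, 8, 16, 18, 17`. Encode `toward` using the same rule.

c is letter #3 and maps to 6: an offset of 3. Letters become their 1-based position plus 3 (so a→4, b→5, …).
On toward: t=20→23, o=15→18, w=23→26, a=1→4, r=18→21, d=4→7.

23, 18, 26, 4, 21, 7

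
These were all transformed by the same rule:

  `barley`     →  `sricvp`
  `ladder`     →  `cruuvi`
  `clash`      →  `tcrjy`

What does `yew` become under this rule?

Compare letters: b→s is +17, a→r is +17, r→i is +17 — a constant shift. Each letter is shifted forward by 17 in the alphabet (a Caesar shift of +17).
For yew: y+17=p, e+17=v, w+17=n.

pvn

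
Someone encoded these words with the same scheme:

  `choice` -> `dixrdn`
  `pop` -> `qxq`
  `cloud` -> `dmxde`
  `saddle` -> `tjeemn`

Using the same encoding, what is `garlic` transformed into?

hjsmrd

Two shifts are in play — +9 for a/e/i/o/u, +1 for every other letter.
Applying it to garlic: g(cons)+1=h, a(vowel)+9=j, r(cons)+1=s, l(cons)+1=m, i(vowel)+9=r, c(cons)+1=d.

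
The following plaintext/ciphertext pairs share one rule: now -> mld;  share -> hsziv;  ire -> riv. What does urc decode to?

Letters are reflected about the middle of the alphabet (position → 25−position): Atbash.
Reversing it on urc: u↔f, r↔i, c↔x.

fix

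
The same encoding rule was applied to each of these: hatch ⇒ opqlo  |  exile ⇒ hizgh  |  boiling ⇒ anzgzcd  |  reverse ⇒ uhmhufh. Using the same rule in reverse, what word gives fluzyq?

Treating letters as 0–25, the rule is x ↦ 11x + 15 (mod 26).
Undoing it on fluzyq: f(5)→19·(5−15)≡18=s; l(11)→19·(11−15)≡2=c; u(20)→19·(20−15)≡17=r; z(25)→19·(25−15)≡8=i; y(24)→19·(24−15)≡15=p; q(16)→19·(16−15)≡19=t (all mod 26).

script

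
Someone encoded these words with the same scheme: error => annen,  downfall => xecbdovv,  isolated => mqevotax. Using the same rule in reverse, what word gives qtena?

store

Each letter's alphabet position (a=0..z=25) is mapped through 3·x+14 mod 26 — an affine cipher.
Undoing it on qtena: q(16)→9·(16−14)≡18=s; t(19)→9·(19−14)≡19=t; e(4)→9·(4−14)≡14=o; n(13)→9·(13−14)≡17=r; a(0)→9·(0−14)≡4=e (all mod 26).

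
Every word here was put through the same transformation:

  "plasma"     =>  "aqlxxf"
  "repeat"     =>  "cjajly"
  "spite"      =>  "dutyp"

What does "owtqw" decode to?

The shifts repeat in a cycle of length 2: positions 0,1,… shift by +11, +5, then the pattern repeats.
Decoding owtqw: o−11=d, w−5=r, t−11=i, q−5=l, w−11=l.

drill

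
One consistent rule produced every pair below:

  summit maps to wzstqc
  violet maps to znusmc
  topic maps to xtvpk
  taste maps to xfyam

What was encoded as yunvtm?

In summit: s→w is +4, u→z is +5, m→s is +6, m→t is +7 — the shift increases by 1 each position. Letter i (0-indexed) is shifted by i+4, so successive shifts are 4, 5, 6, ….
Reversing it on yunvtm: y−4=u, u−5=p, n−6=h, v−7=o, t−8=l, m−9=d.

uphold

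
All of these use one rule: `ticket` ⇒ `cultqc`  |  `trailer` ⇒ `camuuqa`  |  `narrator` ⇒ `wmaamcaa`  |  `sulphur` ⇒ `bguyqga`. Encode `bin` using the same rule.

kuw

The rule splits by letter class: vowels +12, consonants +9.
Applying it to bin: b(cons)+9=k, i(vowel)+12=u, n(cons)+9=w.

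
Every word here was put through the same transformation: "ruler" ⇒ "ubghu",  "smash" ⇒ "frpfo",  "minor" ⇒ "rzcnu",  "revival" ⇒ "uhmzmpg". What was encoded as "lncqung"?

control

This is an affine cipher: with a=0,…,z=25, each position x becomes (11x+15) mod 26.
Undoing it on lncqung: l(11)→19·(11−15)≡2=c; n(13)→19·(13−15)≡14=o; c(2)→19·(2−15)≡13=n; q(16)→19·(16−15)≡19=t; u(20)→19·(20−15)≡17=r; n(13)→19·(13−15)≡14=o; g(6)→19·(6−15)≡11=l (all mod 26).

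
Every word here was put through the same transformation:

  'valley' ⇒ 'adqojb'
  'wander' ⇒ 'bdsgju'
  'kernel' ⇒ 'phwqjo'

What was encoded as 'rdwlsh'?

Shifts by position in valley: pos 0: v→a (+5), pos 1: a→d (+3), pos 2: l→q (+5), pos 3: l→o (+3) — repeating every 2. A repeating key of period 2 is used — shifts +5, +3 over and over.
Reversing it on rdwlsh: r−5=m, d−3=a, w−5=r, l−3=i, s−5=n, h−3=e.

marine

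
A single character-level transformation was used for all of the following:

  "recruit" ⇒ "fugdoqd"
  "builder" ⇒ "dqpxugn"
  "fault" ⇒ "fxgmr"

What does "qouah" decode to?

voice

The output letters match the input read backwards, each shifted +12: recruit reversed is tiurcer. Two steps: reverse the string, then apply a Caesar shift of +12.
Decoding qouah: shift back: q−12=e, o−12=c, u−12=i, a−12=o, h−12=v → eciov; then reverse → voice.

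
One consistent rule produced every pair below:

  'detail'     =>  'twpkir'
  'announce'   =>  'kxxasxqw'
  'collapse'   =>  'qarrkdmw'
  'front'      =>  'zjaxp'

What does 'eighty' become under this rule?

d(3)→t(19) and e(4)→w(22) fit y≡3x+10 (mod 26); the inverse of 3 mod 26 is 9. Each letter's alphabet position (a=0..z=25) is mapped through 3·x+10 mod 26 — an affine cipher.
On eighty: e(4)→3·4+10≡22=w; i(8)→3·8+10≡8=i; g(6)→3·6+10≡2=c; h(7)→3·7+10≡5=f; t(19)→3·19+10≡15=p; y(24)→3·24+10≡4=e (all mod 26).

wicfpe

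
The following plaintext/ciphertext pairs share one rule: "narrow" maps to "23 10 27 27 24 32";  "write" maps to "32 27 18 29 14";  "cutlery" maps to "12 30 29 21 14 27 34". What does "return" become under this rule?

n is letter #14 and maps to 23: an offset of 9. Each letter is replaced by its alphabet position (a=1..z=26) + 9.
For return: r=18→27, e=5→14, t=20→29, u=21→30, r=18→27, n=14→23.

27 14 29 30 27 23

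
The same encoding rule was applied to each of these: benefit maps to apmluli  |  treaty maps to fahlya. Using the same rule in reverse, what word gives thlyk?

The output letters match the input read backwards, each shifted +7: benefit reversed is tifeneb. Read the word backwards and shift each letter +7.
Undoing it on thlyk: shift back: t−7=m, h−7=a, l−7=e, y−7=r, k−7=d → maerd; then reverse → dream.

dream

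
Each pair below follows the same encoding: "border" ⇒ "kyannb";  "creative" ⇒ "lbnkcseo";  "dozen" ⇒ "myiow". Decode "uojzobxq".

Shifts by position in border: pos 0: b→k (+9), pos 1: o→y (+10), pos 2: r→a (+9), pos 3: d→n (+10) — repeating every 2. It's a Vigenère-style cipher with numeric key [9,10]: position i shifts by key[i mod 2].
Reversing it on uojzobxq: u−9=l, o−10=e, j−9=a, z−10=p, o−9=f, b−10=r, x−9=o, q−10=g.

leapfrog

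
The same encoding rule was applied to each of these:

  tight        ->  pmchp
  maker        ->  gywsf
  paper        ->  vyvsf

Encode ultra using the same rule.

t(19)→p(15) and i(8)→m(12) fit y≡5x+24 (mod 26); the inverse of 5 mod 26 is 21. This is an affine cipher: with a=0,…,z=25, each position x becomes (5x+24) mod 26.
On ultra: u(20)→5·20+24≡20=u; l(11)→5·11+24≡1=b; t(19)→5·19+24≡15=p; r(17)→5·17+24≡5=f; a(0)→5·0+24≡24=y (all mod 26).

ubpfy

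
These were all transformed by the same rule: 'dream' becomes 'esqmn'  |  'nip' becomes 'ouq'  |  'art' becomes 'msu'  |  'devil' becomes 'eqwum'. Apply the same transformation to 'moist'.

nautu

The shift depends on letter class: consonant d→e is +1, but vowel e→q is +12. Vowels shift forward by 12 and consonants shift forward by 1.
For moist: m(cons)+1=n, o(vowel)+12=a, i(vowel)+12=u, s(cons)+1=t, t(cons)+1=u.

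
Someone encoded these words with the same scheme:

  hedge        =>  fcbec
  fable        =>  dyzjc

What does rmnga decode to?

Compare letters: h→f is +24, e→c is +24, d→b is +24 — a constant shift. Every letter moves 24 places later in the alphabet, wrapping around z→a.
Undoing it on rmnga: r−24=t, m−24=o, n−24=p, g−24=i, a−24=c.

topic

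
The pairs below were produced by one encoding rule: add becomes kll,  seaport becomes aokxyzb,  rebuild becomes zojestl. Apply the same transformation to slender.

The shift depends on letter class: consonant d→l is +8, but vowel a→k is +10. The rule splits by letter class: vowels +10, consonants +8.
For slender: s(cons)+8=a, l(cons)+8=t, e(vowel)+10=o, n(cons)+8=v, d(cons)+8=l, e(vowel)+10=o, r(cons)+8=z.

atovloz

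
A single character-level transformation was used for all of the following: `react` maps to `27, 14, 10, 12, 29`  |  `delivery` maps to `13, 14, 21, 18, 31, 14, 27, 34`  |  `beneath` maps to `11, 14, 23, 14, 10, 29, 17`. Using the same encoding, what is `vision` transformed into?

r is letter #18 and maps to 27: an offset of 9. Each letter is replaced by its alphabet position (a=1..z=26) + 9.
For vision: v=22→31, i=9→18, s=19→28, i=9→18, o=15→24, n=14→23.

31, 18, 28, 18, 24, 23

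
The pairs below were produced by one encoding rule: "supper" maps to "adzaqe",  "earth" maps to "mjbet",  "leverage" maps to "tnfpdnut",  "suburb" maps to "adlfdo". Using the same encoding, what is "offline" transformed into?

In supper: s→a is +8, u→d is +9, p→z is +10, p→a is +11 — the shift increases by 1 each position. The shift increases by 1 at each position, starting from +8: 8, 9, 10, ….
For offline: o+8=w, f+9=o, f+10=p, l+11=w, i+12=u, n+13=a, e+14=s.

wopwuas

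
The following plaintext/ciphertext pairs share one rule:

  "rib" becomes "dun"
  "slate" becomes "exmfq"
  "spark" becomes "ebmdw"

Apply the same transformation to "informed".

Compare letters: r→d is +12, i→u is +12, b→n is +12 — a constant shift. Every letter moves 12 places later in the alphabet, wrapping around z→a.
On informed: i+12=u, n+12=z, f+12=r, o+12=a, r+12=d, m+12=y, e+12=q, d+12=p.

uzradyqp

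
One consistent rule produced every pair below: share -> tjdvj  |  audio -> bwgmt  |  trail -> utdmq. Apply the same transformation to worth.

xquxm

Each letter shifts forward by (position + 1), i.e. 1, 2, 3, … — the shift grows by one for each successive letter.
For worth: w+1=x, o+2=q, r+3=u, t+4=x, h+5=m.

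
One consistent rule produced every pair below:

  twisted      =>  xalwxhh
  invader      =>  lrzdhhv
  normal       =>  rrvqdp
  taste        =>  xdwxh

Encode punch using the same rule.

txrgl

The shift depends on letter class: consonant t→x is +4, but vowel i→l is +3. Two shifts are in play — +3 for a/e/i/o/u, +4 for every other letter.
Applying it to punch: p(cons)+4=t, u(vowel)+3=x, n(cons)+4=r, c(cons)+4=g, h(cons)+4=l.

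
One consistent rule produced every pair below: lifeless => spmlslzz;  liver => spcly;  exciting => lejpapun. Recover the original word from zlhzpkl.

Compare letters: l→s is +7, i→p is +7, f→m is +7 — a constant shift. Every letter moves 7 places later in the alphabet, wrapping around z→a.
Reversing it on zlhzpkl: z−7=s, l−7=e, h−7=a, z−7=s, p−7=i, k−7=d, l−7=e.

seaside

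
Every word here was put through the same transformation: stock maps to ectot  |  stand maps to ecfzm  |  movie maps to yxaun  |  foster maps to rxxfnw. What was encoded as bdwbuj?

purple

Shifts by position in stock: pos 0: s→e (+12), pos 1: t→c (+9), pos 2: o→t (+5), pos 3: c→o (+12), pos 4: k→t (+9) — repeating every 3. It's a Vigenère-style cipher with numeric key [12,9,5]: position i shifts by key[i mod 3].
Decoding bdwbuj: b−12=p, d−9=u, w−5=r, b−12=p, u−9=l, j−5=e.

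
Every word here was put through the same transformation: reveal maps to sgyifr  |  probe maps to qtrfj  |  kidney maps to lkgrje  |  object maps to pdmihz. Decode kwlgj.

juice

In reveal: r→s is +1, e→g is +2, v→y is +3, e→i is +4 — the shift increases by 1 each position. Each letter shifts forward by (position + 1), i.e. 1, 2, 3, … — the shift grows by one for each successive letter.
Undoing it on kwlgj: k−1=j, w−2=u, l−3=i, g−4=c, j−5=e.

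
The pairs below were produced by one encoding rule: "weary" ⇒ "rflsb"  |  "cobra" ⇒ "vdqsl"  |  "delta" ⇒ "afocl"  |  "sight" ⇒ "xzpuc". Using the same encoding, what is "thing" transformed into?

cuzyp

w(22)→r(17) and e(4)→f(5) fit y≡5x+11 (mod 26); the inverse of 5 mod 26 is 21. Each letter's alphabet position (a=0..z=25) is mapped through 5·x+11 mod 26 — an affine cipher.
On thing: t(19)→5·19+11≡2=c; h(7)→5·7+11≡20=u; i(8)→5·8+11≡25=z; n(13)→5·13+11≡24=y; g(6)→5·6+11≡15=p (all mod 26).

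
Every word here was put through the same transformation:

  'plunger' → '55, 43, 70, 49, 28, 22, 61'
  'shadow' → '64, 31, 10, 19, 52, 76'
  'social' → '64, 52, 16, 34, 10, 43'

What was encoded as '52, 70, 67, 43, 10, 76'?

p(#16)→55 and l(#12)→43: differences scale by 3, so n = 3·pos + 7. The formula is n = 3×(alphabet index, a=1) + 7.
Undoing it on 52, 70, 67, 43, 10, 76: 52→(52−7)÷3=15=o, 70→(70−7)÷3=21=u, 67→(67−7)÷3=20=t, 43→(43−7)÷3=12=l, 10→(10−7)÷3=1=a, 76→(76−7)÷3=23=w.

outlaw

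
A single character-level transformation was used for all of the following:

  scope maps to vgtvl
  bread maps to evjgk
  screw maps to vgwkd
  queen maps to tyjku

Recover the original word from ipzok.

In scope: s→v is +3, c→g is +4, o→t is +5, p→v is +6 — the shift increases by 1 each position. The shift increases by 1 at each position, starting from +3: 3, 4, 5, ….
Undoing it on ipzok: i−3=f, p−4=l, z−5=u, o−6=i, k−7=d.

fluid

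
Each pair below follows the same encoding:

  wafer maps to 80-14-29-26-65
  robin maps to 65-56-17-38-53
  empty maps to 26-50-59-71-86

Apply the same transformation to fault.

29-14-74-47-71

Each letter becomes 3×(its alphabet position, a=1..z=26) + 11.
For fault: f=6→29, a=1→14, u=21→74, l=12→47, t=20→71.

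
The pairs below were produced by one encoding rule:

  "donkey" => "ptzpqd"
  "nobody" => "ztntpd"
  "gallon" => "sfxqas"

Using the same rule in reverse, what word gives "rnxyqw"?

filter

Shifts by position in donkey: pos 0: d→p (+12), pos 1: o→t (+5), pos 2: n→z (+12), pos 3: k→p (+5) — repeating every 2. It's a Vigenère-style cipher with numeric key [12,5]: position i shifts by key[i mod 2].
Decoding rnxyqw: r−12=f, n−5=i, x−12=l, y−5=t, q−12=e, w−5=r.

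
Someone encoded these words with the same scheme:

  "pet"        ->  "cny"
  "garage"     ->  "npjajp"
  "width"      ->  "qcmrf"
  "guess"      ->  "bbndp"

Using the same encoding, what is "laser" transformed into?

The word is reversed, then every letter is shifted forward by 9.
For laser: reverse → resal; then shift: r+9=a, e+9=n, s+9=b, a+9=j, l+9=u.

anbju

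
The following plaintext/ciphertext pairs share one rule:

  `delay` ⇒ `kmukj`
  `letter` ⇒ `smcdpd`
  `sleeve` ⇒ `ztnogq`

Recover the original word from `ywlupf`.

In delay: d→k is +7, e→m is +8, l→u is +9, a→k is +10 — the shift increases by 1 each position. Each letter shifts forward by (position + 7), i.e. 7, 8, 9, … — the shift grows by one for each successive letter.
Decoding ywlupf: y−7=r, w−8=o, l−9=c, u−10=k, p−11=e, f−12=t.

rocket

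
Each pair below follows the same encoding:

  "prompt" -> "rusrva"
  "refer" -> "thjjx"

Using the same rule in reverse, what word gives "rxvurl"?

Letter i (0-indexed) is shifted by i+2, so successive shifts are 2, 3, 4, ….
Reversing it on rxvurl: r−2=p, x−3=u, v−4=r, u−5=p, r−6=l, l−7=e.

purple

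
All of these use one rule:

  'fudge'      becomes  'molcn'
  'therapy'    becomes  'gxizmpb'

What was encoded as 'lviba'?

stand

The word is reversed, then every letter is shifted forward by 8.
Reversing it on lviba: shift back: l−8=d, v−8=n, i−8=a, b−8=t, a−8=s → dnats; then reverse → stand.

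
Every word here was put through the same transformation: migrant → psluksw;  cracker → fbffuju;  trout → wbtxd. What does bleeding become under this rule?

Shifts by position in migrant: pos 0: m→p (+3), pos 1: i→s (+10), pos 2: g→l (+5), pos 3: r→u (+3), pos 4: a→k (+10), pos 5: n→s (+5) — repeating every 3. A repeating key of period 3 is used — shifts +3, +10, +5 over and over.
For bleeding: b+3=e, l+10=v, e+5=j, e+3=h, d+10=n, i+5=n, n+3=q, g+10=q.

evjhnnqq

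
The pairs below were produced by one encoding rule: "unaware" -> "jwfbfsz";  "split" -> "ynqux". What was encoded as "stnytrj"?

emotion

The output letters match the input read backwards, each shifted +5: unaware reversed is erawanu. Two steps: reverse the string, then apply a Caesar shift of +5.
Reversing it on stnytrj: shift back: s−5=n, t−5=o, n−5=i, y−5=t, t−5=o, r−5=m, j−5=e → noitome; then reverse → emotion.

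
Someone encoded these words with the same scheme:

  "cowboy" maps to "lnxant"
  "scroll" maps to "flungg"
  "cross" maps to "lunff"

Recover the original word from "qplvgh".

c(2)→l(11) and o(14)→n(13) fit y≡11x+15 (mod 26); the inverse of 11 mod 26 is 19. Each letter's alphabet position (a=0..z=25) is mapped through 11·x+15 mod 26 — an affine cipher.
Undoing it on qplvgh: q(16)→19·(16−15)≡19=t; p(15)→19·(15−15)≡0=a; l(11)→19·(11−15)≡2=c; v(21)→19·(21−15)≡10=k; g(6)→19·(6−15)≡11=l; h(7)→19·(7−15)≡4=e (all mod 26).

tackle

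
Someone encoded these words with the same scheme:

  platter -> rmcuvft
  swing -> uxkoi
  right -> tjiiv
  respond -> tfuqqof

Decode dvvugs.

butter

The shifts repeat in a cycle of length 2: positions 0,1,… shift by +2, +1, then the pattern repeats.
Undoing it on dvvugs: d−2=b, v−1=u, v−2=t, u−1=t, g−2=e, s−1=r.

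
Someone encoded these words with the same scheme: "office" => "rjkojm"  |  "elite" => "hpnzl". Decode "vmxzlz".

In office: o→r is +3, f→j is +4, f→k is +5, i→o is +6 — the shift increases by 1 each position. Letter i (0-indexed) is shifted by i+3, so successive shifts are 3, 4, 5, ….
Reversing it on vmxzlz: v−3=s, m−4=i, x−5=s, z−6=t, l−7=e, z−8=r.

sister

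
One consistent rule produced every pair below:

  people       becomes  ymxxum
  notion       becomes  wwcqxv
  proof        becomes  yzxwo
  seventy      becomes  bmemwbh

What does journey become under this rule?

swdzwmh

Shifts by position in people: pos 0: p→y (+9), pos 1: e→m (+8), pos 2: o→x (+9), pos 3: p→x (+8) — repeating every 2. It's a Vigenère-style cipher with numeric key [9,8]: position i shifts by key[i mod 2].
Applying it to journey: j+9=s, o+8=w, u+9=d, r+8=z, n+9=w, e+8=m, y+9=h.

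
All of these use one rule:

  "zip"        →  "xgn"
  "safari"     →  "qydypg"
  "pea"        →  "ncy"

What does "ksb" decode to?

Compare letters: z→x is +24, i→g is +24, p→n is +24 — a constant shift. It's a constant shift of +24 (ROT24).
Undoing it on ksb: k−24=m, s−24=u, b−24=d.

mud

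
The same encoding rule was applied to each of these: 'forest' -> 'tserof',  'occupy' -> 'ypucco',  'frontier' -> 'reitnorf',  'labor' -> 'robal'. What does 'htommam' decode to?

The output letters match the input read backwards: forest reversed is tserof. It's just the letters in reverse order.
Decoding htommam: then reverse → mammoth.

mammoth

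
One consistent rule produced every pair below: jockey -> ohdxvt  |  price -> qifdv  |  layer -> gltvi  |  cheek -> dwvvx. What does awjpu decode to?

j(9)→o(14) and o(14)→h(7) fit y≡9x+11 (mod 26); the inverse of 9 mod 26 is 3. Each letter's alphabet position (a=0..z=25) is mapped through 9·x+11 mod 26 — an affine cipher.
Decoding awjpu: a(0)→3·(0−11)≡19=t; w(22)→3·(22−11)≡7=h; j(9)→3·(9−11)≡20=u; p(15)→3·(15−11)≡12=m; u(20)→3·(20−11)≡1=b (all mod 26).

thumb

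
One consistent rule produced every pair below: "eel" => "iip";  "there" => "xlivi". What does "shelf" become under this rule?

Compare letters: e→i is +4, e→i is +4, l→p is +4 — a constant shift. It's a constant shift of +4 (ROT4).
On shelf: s+4=w, h+4=l, e+4=i, l+4=p, f+4=j.

wlipj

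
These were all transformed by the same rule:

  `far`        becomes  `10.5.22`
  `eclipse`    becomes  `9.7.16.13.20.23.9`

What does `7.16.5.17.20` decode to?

f is letter #6 and maps to 10: an offset of 4. Each letter is replaced by its alphabet position (a=1..z=26) + 4.
Decoding 7.16.5.17.20: 7→(7−4)÷1=3=c, 16→(16−4)÷1=12=l, 5→(5−4)÷1=1=a, 17→(17−4)÷1=13=m, 20→(20−4)÷1=16=p.

clamp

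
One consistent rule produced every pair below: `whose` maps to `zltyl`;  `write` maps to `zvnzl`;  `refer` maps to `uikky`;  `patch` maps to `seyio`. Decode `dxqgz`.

atlas

In whose: w→z is +3, h→l is +4, o→t is +5, s→y is +6 — the shift increases by 1 each position. The shift increases by 1 at each position, starting from +3: 3, 4, 5, ….
Reversing it on dxqgz: d−3=a, x−4=t, q−5=l, g−6=a, z−7=s.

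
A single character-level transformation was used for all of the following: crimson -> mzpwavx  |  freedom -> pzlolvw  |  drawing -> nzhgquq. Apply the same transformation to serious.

Shifts by position in crimson: pos 0: c→m (+10), pos 1: r→z (+8), pos 2: i→p (+7), pos 3: m→w (+10), pos 4: s→a (+8), pos 5: o→v (+7) — repeating every 3. It's a Vigenère-style cipher with numeric key [10,8,7]: position i shifts by key[i mod 3].
Applying it to serious: s+10=c, e+8=m, r+7=y, i+10=s, o+8=w, u+7=b, s+10=c.

cmyswbc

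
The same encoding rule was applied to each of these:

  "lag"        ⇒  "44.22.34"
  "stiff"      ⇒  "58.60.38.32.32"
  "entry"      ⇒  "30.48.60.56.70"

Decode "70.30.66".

l(#12)→44 and a(#1)→22: differences scale by 2, so n = 2·pos + 20. With a=1..z=26, the number is 2·pos + 20.
Decoding 70.30.66: 70→(70−20)÷2=25=y, 30→(30−20)÷2=5=e, 66→(66−20)÷2=23=w.

yew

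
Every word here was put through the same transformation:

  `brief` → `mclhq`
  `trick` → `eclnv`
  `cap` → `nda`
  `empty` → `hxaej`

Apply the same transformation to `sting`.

delyr

The shift depends on letter class: consonant b→m is +11, but vowel i→l is +3. Vowels shift forward by 3 and consonants shift forward by 11.
Applying it to sting: s(cons)+11=d, t(cons)+11=e, i(vowel)+3=l, n(cons)+11=y, g(cons)+11=r.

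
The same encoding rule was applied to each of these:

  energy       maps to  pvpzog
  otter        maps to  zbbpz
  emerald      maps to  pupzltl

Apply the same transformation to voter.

The shift depends on letter class: consonant n→v is +8, but vowel e→p is +11. Two shifts are in play — +11 for a/e/i/o/u, +8 for every other letter.
For voter: v(cons)+8=d, o(vowel)+11=z, t(cons)+8=b, e(vowel)+11=p, r(cons)+8=z.

dzbpz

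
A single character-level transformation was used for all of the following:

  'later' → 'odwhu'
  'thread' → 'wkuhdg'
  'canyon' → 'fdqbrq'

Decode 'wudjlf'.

tragic

Compare letters: l→o is +3, a→d is +3, t→w is +3 — a constant shift. This is a Caesar cipher with shift 3.
Reversing it on wudjlf: w−3=t, u−3=r, d−3=a, j−3=g, l−3=i, f−3=c.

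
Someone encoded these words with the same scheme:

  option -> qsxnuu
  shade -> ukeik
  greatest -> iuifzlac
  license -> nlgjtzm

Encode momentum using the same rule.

In option: o→q is +2, p→s is +3, t→x is +4, i→n is +5 — the shift increases by 1 each position. Each letter shifts forward by (position + 2), i.e. 2, 3, 4, … — the shift grows by one for each successive letter.
Applying it to momentum: m+2=o, o+3=r, m+4=q, e+5=j, n+6=t, t+7=a, u+8=c, m+9=v.

orqjtacv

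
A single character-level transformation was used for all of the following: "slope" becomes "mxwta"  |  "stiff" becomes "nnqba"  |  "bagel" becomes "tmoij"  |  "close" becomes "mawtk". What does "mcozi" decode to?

The output letters match the input read backwards, each shifted +8: slope reversed is epols. Two steps: reverse the string, then apply a Caesar shift of +8.
Decoding mcozi: shift back: m−8=e, c−8=u, o−8=g, z−8=r, i−8=a → eugra; then reverse → argue.

argue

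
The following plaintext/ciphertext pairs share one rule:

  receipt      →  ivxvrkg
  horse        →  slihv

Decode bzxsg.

yacht

Each pair mirrors across the alphabet (r↔i, e↔v, c↔x): positions sum to 25. This is the alphabet-reversal cipher (Atbash): a becomes z, b becomes y, etc.
Reversing it on bzxsg: b↔y, z↔a, x↔c, s↔h, g↔t.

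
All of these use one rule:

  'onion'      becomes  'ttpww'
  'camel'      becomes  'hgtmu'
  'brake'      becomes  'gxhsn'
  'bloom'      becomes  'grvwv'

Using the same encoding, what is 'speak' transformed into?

xvlit

In onion: o→t is +5, n→t is +6, i→p is +7, o→w is +8 — the shift increases by 1 each position. The shift increases by 1 at each position, starting from +5: 5, 6, 7, ….
On speak: s+5=x, p+6=v, e+7=l, a+8=i, k+9=t.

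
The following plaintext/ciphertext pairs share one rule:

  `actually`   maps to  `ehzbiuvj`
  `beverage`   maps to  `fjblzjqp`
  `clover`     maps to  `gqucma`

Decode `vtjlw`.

rodeo

In actually: a→e is +4, c→h is +5, t→z is +6, u→b is +7 — the shift increases by 1 each position. Letter i (0-indexed) is shifted by i+4, so successive shifts are 4, 5, 6, ….
Undoing it on vtjlw: v−4=r, t−5=o, j−6=d, l−7=e, w−8=o.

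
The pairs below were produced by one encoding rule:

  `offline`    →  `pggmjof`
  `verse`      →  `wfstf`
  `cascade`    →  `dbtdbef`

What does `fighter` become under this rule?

gjhiufs

Compare letters: o→p is +1, f→g is +1, f→g is +1 — a constant shift. It's a constant shift of +1 (ROT1).
Applying it to fighter: f+1=g, i+1=j, g+1=h, h+1=i, t+1=u, e+1=f, r+1=s.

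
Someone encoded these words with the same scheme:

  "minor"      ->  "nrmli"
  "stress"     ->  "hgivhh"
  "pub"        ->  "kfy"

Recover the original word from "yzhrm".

basin

Each pair mirrors across the alphabet (m↔n, i↔r, n↔m): positions sum to 25. This is the alphabet-reversal cipher (Atbash): a becomes z, b becomes y, etc.
Decoding yzhrm: y↔b, z↔a, h↔s, r↔i, m↔n.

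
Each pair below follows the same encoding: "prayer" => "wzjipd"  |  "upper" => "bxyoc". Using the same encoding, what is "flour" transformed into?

Each letter shifts forward by (position + 7), i.e. 7, 8, 9, … — the shift grows by one for each successive letter.
On flour: f+7=m, l+8=t, o+9=x, u+10=e, r+11=c.

mtxec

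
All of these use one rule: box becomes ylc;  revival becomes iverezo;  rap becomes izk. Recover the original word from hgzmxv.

stance

Each pair mirrors across the alphabet (b↔y, o↔l, x↔c): positions sum to 25. Letters are reflected about the middle of the alphabet (position → 25−position): Atbash.
Reversing it on hgzmxv: h↔s, g↔t, z↔a, m↔n, x↔c, v↔e.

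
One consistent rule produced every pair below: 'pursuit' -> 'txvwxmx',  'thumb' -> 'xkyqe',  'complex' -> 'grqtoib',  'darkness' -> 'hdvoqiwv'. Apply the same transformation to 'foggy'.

jrkkb

Shifts by position in pursuit: pos 0: p→t (+4), pos 1: u→x (+3), pos 2: r→v (+4), pos 3: s→w (+4), pos 4: u→x (+3), pos 5: i→m (+4) — repeating every 3. The shifts repeat in a cycle of length 3: positions 0,1,… shift by +4, +3, +4, then the pattern repeats.
For foggy: f+4=j, o+3=r, g+4=k, g+4=k, y+3=b.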